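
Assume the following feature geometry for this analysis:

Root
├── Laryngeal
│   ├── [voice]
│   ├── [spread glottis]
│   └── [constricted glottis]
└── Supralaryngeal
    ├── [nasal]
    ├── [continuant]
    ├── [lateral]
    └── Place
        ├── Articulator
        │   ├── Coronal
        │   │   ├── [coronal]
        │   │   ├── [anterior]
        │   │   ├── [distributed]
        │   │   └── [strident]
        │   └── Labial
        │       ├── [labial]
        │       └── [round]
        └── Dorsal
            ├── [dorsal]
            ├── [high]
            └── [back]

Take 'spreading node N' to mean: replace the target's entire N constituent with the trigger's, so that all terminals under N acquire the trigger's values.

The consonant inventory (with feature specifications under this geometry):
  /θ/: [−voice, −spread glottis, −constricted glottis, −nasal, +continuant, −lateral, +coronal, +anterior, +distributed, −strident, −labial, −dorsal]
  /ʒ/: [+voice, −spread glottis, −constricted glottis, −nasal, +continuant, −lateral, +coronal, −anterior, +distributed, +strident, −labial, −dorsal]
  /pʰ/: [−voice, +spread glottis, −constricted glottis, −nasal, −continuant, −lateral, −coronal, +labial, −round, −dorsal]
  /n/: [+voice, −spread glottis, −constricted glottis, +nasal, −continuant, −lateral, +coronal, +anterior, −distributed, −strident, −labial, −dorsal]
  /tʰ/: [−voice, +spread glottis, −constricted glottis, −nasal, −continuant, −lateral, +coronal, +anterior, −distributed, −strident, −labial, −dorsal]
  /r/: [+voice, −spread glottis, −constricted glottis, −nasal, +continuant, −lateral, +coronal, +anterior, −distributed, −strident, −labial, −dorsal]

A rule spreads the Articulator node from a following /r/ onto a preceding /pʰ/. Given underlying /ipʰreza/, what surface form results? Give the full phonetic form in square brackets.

[itʰreza]

Terminals under Articulator in this geometry: [coronal], [anterior], [distributed], [strident], [labial], [round].
The target acquires /r/'s values for everything under Articulator — [+coronal], [+anterior], [−distributed], [−strident], [−labial] — while keeping its own [voice], [spread glottis], [constricted glottis], ….
Among the inventory, only /tʰ/ has exactly this specification, giving the surface form [itʰreza].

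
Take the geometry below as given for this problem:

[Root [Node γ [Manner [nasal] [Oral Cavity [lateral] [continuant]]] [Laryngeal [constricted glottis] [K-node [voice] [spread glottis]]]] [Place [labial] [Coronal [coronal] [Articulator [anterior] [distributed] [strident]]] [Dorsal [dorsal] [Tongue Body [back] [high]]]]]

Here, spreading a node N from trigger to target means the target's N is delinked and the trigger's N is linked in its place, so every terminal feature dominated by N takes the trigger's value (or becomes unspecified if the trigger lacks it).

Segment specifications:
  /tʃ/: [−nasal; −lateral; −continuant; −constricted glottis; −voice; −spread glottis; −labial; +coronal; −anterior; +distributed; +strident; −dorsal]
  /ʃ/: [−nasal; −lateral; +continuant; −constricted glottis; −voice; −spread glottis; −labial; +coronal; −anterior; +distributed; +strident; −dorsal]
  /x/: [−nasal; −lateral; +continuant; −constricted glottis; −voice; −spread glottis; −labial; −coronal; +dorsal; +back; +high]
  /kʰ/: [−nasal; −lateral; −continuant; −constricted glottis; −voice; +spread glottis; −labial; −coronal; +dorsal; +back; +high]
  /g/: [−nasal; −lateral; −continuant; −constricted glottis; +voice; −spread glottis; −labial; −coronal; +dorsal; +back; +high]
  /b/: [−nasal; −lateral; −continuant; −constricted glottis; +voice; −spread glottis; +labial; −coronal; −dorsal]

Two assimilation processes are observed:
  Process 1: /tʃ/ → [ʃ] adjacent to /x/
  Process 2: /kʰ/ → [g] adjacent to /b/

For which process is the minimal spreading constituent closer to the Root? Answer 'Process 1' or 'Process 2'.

Process 2

Process 1 alters [continuant]; the lowest dominating node is [continuant] (depth 4 from Root).
Process 2 alters [voice], [spread glottis]; the lowest common ancestor is K-node (depth 3 from Root).
Depth 3 < depth 4; Process 2 involves the structurally higher constituent K-node.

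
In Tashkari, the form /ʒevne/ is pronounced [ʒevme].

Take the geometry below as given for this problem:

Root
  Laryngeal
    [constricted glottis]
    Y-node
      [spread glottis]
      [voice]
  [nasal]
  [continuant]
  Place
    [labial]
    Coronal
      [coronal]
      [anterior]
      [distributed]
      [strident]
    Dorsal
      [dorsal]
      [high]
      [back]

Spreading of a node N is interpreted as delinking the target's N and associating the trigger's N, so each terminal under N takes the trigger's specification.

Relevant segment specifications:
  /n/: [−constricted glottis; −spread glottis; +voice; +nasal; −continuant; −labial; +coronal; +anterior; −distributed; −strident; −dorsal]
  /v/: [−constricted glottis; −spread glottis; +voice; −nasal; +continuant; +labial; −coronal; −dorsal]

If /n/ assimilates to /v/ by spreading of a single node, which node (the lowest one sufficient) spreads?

Place

/n/ and [m] differ in [labial], [coronal], [anterior], [distributed], [strident]; every other specified feature is identical.
These terminals are all dominated by Place, and no proper subconstituent of Place covers them all; Place is their lowest common ancestor.
Delinking /n/'s Place and associating /v/'s Place gives precisely the feature bundle of [m].
[nasal], [continuant] — on which /v/ differs from /n/ — are unchanged, so Root cannot have spread; the constituent is no larger than Place.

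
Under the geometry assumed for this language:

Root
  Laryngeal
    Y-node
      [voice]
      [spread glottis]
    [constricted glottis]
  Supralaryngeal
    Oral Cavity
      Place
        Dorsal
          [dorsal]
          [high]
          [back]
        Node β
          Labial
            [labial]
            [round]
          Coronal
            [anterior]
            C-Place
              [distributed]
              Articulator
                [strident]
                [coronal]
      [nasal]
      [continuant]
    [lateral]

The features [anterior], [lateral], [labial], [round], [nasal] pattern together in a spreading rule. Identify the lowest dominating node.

Supralaryngeal

[anterior] lies under Coronal (below Supralaryngeal).
[lateral]: Root > Supralaryngeal > [lateral].
[labial]: Root > Supralaryngeal > Oral Cavity > Place > Node β > Labial > [labial].
[round]: Root > Supralaryngeal > Oral Cavity > Place > Node β > Labial > [round].
[nasal] lies under Oral Cavity (below Supralaryngeal).
Supralaryngeal is the lowest common ancestor — every listed feature sits under it, and no single subconstituent of Supralaryngeal covers them all.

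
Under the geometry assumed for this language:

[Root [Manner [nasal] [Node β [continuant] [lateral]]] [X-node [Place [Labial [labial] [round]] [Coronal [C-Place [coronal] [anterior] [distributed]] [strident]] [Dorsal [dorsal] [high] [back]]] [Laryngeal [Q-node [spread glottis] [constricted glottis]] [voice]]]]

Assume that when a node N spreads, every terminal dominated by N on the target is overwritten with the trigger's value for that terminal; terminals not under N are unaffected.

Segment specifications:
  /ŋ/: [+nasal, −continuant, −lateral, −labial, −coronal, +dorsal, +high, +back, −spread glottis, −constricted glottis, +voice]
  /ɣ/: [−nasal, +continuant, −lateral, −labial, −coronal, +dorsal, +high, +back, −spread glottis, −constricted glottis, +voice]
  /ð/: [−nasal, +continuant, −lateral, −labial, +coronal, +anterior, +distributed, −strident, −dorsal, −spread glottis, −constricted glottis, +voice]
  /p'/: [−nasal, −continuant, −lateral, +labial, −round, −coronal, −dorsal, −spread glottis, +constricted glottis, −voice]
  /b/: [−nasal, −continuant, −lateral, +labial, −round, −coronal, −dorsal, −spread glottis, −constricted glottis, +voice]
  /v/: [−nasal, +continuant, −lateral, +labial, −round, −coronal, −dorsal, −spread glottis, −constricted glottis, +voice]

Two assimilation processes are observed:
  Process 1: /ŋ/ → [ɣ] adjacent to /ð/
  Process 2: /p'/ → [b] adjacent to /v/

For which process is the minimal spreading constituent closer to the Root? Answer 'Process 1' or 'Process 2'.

Process 1: the features that change are [nasal], [continuant]; the minimal node is Manner (depth 1).
Process 2: the features that change are [voice], [constricted glottis]; the minimal node is Laryngeal (depth 2).
Manner (depth 1) sits above Laryngeal (depth 2), making Process 1 the one with the higher spreading node.

Process 1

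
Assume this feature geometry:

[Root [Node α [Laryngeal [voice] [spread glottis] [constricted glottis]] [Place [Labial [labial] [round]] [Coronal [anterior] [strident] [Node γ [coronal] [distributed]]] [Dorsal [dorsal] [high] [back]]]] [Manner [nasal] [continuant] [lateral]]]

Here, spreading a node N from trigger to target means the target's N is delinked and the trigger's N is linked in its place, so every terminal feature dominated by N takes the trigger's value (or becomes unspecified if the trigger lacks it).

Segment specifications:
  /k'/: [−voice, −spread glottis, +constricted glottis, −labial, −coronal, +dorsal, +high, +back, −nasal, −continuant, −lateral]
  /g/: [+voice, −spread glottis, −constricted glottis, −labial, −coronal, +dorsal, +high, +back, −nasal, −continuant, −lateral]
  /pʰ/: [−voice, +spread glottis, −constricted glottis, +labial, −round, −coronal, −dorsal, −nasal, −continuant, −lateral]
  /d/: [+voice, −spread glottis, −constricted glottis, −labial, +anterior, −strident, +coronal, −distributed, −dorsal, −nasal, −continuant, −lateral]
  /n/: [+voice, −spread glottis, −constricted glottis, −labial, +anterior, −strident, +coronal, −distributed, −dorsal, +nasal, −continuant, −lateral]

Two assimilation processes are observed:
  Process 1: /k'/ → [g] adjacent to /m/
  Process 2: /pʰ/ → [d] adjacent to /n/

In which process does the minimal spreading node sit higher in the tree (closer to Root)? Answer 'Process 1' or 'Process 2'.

In Process 1, [voice], [constricted glottis] change, so the minimal spreading node is Laryngeal at depth 2.
Process 2 alters [voice], [spread glottis], [labial], [round], [coronal], [anterior], [distributed], [strident]; the lowest common ancestor is Node α (depth 1 from Root).
Depth 1 < depth 2; Process 2 involves the structurally higher constituent Node α.

Process 2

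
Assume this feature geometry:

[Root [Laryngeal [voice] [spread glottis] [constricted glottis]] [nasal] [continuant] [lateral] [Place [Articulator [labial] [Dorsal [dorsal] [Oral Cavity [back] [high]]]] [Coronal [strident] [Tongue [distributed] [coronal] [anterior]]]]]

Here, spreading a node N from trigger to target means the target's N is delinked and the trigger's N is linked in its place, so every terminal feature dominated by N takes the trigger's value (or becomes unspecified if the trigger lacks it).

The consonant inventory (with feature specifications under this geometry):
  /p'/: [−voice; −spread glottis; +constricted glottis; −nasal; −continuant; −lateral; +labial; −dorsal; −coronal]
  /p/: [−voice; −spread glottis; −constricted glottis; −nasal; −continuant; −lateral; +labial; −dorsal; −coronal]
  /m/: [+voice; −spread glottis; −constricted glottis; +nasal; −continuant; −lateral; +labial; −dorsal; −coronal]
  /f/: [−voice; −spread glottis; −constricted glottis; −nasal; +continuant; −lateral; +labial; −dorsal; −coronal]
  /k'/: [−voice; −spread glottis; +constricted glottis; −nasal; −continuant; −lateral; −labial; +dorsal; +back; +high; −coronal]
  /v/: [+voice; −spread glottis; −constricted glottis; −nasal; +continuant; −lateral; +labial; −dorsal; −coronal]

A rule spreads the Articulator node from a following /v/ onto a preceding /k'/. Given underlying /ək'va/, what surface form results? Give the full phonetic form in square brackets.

Terminals under Articulator in this geometry: [labial], [dorsal], [back], [high].
After delinking /k'/'s Articulator and linking /v/'s, the affected terminals become [+labial], [−dorsal]; [voice], [spread glottis], [constricted glottis], … (outside Articulator) are retained from /k'/.
Among the inventory, only /p'/ has exactly this specification, giving the surface form [əp'va].

[əp'va]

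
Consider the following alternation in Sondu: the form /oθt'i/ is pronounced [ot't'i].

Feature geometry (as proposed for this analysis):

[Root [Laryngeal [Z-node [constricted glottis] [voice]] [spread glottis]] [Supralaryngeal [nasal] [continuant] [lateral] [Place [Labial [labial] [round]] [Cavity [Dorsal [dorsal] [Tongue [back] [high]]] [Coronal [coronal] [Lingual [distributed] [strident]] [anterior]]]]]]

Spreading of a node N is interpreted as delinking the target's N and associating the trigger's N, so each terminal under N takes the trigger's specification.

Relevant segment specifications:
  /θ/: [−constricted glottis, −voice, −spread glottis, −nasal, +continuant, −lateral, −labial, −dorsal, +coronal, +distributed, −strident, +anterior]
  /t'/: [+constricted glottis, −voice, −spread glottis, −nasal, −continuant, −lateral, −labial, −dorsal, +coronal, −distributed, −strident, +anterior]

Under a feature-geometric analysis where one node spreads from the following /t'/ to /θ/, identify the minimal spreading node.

The alternation /θ/ → [t'] changes [constricted glottis], [continuant], [distributed] and nothing else.
These terminals are all dominated by Root, and no proper subconstituent of Root covers them all; Root is their lowest common ancestor.
Delinking /θ/'s Root and associating /t'/'s Root gives precisely the feature bundle of [t'].

Root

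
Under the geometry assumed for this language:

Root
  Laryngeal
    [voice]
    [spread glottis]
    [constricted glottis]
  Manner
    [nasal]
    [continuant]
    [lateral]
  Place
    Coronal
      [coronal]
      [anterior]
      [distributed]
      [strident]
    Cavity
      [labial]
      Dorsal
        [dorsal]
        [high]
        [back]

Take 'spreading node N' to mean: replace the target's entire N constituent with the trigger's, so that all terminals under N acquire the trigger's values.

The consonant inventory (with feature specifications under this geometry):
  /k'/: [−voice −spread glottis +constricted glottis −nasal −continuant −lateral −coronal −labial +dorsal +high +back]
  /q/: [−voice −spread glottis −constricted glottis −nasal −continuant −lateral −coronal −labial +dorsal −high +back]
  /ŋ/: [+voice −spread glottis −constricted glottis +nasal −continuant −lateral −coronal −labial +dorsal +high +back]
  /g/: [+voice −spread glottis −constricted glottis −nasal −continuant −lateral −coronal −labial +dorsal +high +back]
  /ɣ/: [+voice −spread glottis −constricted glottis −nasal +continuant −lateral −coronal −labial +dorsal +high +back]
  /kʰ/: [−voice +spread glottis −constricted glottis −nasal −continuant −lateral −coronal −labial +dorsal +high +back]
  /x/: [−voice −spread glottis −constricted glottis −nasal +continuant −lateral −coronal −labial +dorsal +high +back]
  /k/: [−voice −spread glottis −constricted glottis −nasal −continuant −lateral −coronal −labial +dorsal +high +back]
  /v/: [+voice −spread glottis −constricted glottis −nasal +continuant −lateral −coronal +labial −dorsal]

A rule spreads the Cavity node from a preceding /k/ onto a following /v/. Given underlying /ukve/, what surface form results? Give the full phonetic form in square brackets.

[ukɣe]

Cavity immediately or transitively dominates [labial], [dorsal], [high], [back].
Spreading Cavity from /k/ onto /v/ replaces those values with /k/'s: [−labial], [+dorsal], [+high], [+back]. Features outside Cavity ([voice], [spread glottis], [constricted glottis], …) stay as in /v/.
Among the inventory, only /ɣ/ has exactly this specification, giving the surface form [ukɣe].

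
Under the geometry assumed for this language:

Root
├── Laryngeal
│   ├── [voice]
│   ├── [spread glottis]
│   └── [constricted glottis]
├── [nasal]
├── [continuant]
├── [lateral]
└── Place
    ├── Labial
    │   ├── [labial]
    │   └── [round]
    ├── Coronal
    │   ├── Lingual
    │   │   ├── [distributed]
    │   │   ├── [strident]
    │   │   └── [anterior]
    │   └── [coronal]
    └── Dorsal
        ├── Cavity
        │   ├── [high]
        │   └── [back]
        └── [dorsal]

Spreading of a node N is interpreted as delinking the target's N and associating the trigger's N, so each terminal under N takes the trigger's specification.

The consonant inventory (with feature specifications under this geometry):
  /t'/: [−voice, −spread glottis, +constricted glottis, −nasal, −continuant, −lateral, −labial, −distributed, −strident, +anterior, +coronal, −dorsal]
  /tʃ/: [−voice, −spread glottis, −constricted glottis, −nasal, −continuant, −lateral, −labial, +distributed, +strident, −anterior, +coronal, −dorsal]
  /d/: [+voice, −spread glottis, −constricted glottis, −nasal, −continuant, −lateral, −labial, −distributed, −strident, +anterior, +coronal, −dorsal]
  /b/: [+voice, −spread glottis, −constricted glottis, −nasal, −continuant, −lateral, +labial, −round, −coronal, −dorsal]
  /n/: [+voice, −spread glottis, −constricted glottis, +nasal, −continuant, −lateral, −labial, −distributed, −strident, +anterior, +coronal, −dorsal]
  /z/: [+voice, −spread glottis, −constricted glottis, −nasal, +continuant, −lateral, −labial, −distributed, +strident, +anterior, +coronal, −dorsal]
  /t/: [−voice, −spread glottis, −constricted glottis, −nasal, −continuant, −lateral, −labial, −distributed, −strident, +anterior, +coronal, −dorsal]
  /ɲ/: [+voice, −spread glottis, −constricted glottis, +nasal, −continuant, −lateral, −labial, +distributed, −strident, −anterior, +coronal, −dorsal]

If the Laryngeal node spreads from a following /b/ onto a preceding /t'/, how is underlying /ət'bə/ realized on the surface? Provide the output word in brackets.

Terminals under Laryngeal in this geometry: [voice], [spread glottis], [constricted glottis].
Spreading Laryngeal from /b/ onto /t'/ replaces those values with /b/'s: [+voice], [−spread glottis], [−constricted glottis]. Features outside Laryngeal ([nasal], [continuant], [lateral], …) stay as in /t'/.
This feature bundle is that of [d], so /ət'bə/ surfaces as [ədbə].

[ədbə]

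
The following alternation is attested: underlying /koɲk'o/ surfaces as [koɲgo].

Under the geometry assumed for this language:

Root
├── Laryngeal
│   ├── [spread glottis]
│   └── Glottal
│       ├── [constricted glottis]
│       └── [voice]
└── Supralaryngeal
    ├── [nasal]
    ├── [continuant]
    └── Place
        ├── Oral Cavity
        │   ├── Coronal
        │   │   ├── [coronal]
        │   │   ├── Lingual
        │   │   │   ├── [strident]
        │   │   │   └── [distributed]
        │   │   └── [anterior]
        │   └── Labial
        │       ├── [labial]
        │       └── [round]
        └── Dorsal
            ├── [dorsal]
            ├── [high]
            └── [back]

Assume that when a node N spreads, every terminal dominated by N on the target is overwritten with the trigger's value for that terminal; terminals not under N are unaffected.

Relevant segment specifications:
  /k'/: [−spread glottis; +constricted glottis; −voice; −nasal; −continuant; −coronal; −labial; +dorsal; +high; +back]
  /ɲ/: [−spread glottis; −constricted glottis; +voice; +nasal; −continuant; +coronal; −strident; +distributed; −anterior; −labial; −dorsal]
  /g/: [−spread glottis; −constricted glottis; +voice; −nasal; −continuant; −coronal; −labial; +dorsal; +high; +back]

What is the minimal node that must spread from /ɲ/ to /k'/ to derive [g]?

Glottal

Feature comparison: [voice], [constricted glottis] differ between /k'/ and [g]; the remaining terminals match.
These terminals are all dominated by Glottal, and no proper subconstituent of Glottal covers them all; Glottal is their lowest common ancestor.
If Glottal spreads, every terminal under it takes /ɲ/'s value, producing [g] as observed.
Features on which the two segments disagree outside Glottal, such as [dorsal], [coronal], are unchanged — nothing dominating them spread, and Glottal is the minimal sufficient constituent.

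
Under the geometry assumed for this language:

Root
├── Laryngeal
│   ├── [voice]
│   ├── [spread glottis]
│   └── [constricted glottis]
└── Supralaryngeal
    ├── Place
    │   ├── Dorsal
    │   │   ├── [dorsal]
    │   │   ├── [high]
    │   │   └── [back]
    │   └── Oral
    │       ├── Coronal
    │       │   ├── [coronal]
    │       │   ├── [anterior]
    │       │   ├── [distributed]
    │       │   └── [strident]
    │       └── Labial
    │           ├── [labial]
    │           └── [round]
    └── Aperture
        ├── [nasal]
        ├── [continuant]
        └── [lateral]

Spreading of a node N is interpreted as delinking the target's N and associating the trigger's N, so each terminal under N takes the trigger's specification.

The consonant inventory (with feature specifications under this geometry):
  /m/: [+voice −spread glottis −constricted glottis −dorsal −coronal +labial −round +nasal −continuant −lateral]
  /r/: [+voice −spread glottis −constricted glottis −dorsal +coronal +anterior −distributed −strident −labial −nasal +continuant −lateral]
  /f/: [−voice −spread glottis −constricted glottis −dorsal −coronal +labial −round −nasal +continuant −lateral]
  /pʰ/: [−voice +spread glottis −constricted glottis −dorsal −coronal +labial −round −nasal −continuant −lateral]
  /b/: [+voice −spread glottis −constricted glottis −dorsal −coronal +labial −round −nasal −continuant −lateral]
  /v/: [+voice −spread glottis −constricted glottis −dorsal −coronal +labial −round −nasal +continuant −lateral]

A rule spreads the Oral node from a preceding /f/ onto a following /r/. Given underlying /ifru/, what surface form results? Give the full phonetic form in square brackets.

[ifvu]

Oral immediately or transitively dominates [coronal], [anterior], [distributed], [strident], [labial], [round].
The target acquires /f/'s values for everything under Oral — [−coronal], [+labial], [−round] — while keeping its own [voice], [spread glottis], [constricted glottis], ….
Among the inventory, only /v/ has exactly this specification, giving the surface form [ifvu].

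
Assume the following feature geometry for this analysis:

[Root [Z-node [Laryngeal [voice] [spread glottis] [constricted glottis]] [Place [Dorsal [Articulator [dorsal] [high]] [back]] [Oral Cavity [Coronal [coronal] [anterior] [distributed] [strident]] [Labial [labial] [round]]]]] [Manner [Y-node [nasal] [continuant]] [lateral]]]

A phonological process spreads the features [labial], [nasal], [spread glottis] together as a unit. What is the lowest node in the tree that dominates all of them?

Root

[labial]: Root > Z-node > Place > Oral Cavity > Labial > [labial].
[nasal]: Root > Manner > Y-node > [nasal].
[spread glottis]: Root > Z-node > Laryngeal > [spread glottis].
The lowest node appearing on every path is Root; each proper daughter of Root fails to dominate at least one of the listed features.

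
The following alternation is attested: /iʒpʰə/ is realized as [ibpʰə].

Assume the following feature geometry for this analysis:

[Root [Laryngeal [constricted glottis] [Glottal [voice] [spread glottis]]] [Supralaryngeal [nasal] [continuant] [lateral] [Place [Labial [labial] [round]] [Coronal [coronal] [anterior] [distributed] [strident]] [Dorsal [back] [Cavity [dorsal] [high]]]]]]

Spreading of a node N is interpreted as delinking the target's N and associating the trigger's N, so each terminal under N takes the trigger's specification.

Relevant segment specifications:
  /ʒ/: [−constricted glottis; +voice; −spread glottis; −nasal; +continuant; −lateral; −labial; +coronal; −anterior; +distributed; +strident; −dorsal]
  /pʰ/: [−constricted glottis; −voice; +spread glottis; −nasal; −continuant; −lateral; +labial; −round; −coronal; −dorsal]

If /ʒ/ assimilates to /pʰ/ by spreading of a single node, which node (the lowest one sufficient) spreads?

/ʒ/ and [b] differ in [continuant], [labial], [round], [coronal], [anterior], [distributed], [strident]; every other specified feature is identical.
Tracing each changed feature up the tree, the paths first meet at Supralaryngeal; any lower node misses at least one of them.
Spreading Supralaryngeal from /pʰ/ overwrites each of those terminals with /pʰ/'s values, yielding exactly [b].
[spread glottis], [voice] — on which /pʰ/ differs from /ʒ/ — are unchanged, so Root cannot have spread; the constituent is no larger than Supralaryngeal.

Supralaryngeal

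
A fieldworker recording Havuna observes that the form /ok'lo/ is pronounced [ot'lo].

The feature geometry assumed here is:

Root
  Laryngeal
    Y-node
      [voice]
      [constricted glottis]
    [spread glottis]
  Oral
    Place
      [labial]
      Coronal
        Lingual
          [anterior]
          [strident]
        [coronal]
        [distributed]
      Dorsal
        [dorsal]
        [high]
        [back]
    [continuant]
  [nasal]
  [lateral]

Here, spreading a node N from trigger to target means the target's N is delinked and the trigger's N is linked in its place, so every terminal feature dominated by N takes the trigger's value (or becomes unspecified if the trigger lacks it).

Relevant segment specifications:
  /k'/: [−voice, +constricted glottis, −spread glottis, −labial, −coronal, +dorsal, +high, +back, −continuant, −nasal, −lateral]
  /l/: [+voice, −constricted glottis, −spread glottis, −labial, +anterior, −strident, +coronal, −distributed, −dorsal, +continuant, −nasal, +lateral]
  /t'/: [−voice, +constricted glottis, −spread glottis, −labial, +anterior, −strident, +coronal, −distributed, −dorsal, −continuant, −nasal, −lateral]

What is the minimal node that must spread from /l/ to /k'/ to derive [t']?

Comparing /k'/ with its surface form [t'], the features that change are [coronal], [anterior], [distributed], [strident], [dorsal], [high], [back].
These terminals are all dominated by Place, and no proper subconstituent of Place covers them all; Place is their lowest common ancestor.
If Place spreads, every terminal under it takes /l/'s value, producing [t'] as observed.
Since [continuant] is preserved even though /l/ disagrees there, no node above Place spread.

Place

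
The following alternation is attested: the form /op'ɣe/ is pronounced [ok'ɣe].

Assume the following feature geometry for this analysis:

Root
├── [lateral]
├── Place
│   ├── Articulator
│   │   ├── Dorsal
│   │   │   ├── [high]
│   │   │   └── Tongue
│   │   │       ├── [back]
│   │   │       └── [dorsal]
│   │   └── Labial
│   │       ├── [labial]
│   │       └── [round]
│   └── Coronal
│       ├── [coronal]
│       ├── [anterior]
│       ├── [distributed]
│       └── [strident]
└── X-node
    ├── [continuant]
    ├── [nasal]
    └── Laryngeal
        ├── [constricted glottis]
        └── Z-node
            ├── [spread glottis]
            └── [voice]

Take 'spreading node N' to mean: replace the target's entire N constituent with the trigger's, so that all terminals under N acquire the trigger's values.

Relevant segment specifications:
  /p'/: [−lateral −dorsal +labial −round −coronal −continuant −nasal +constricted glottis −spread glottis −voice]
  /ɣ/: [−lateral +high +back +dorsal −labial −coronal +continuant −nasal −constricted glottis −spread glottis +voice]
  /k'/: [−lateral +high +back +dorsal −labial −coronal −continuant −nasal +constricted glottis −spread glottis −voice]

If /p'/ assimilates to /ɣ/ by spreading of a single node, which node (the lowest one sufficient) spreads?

/p'/ and [k'] differ in [labial], [round], [dorsal], [high], [back]; every other specified feature is identical.
These terminals are all dominated by Articulator, and no proper subconstituent of Articulator covers them all; Articulator is their lowest common ancestor.
If Articulator spreads, every terminal under it takes /ɣ/'s value, producing [k'] as observed.
Features on which the two segments disagree outside Articulator, such as [voice], [constricted glottis], are unchanged — nothing dominating them spread, and Articulator is the minimal sufficient constituent.

Articulator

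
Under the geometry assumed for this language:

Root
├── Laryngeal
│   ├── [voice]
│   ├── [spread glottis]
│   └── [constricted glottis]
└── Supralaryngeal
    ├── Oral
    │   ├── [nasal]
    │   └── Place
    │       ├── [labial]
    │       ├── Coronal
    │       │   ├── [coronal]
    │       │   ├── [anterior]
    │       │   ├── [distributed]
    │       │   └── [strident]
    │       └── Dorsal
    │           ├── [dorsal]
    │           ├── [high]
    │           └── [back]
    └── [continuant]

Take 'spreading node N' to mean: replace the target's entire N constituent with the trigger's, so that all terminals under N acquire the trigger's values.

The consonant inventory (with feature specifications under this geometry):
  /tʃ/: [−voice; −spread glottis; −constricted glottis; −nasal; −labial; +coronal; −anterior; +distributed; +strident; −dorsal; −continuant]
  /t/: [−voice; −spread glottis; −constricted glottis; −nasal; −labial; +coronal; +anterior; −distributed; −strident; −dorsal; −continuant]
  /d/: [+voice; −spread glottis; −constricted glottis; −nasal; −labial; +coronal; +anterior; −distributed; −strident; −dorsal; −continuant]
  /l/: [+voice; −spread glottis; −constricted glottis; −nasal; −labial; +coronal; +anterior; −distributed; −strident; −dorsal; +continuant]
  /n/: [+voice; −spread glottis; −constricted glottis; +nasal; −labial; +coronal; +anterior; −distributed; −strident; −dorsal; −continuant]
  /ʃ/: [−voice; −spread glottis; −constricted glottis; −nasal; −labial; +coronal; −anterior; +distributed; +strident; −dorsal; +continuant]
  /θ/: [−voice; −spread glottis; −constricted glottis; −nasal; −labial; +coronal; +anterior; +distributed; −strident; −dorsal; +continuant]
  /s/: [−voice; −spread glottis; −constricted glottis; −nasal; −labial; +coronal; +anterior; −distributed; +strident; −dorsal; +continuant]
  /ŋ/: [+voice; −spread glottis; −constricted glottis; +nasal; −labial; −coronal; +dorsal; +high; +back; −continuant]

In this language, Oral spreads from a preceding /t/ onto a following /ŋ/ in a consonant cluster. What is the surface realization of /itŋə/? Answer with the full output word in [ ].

The Oral node dominates the terminals [nasal], [labial], [coronal], [anterior], [distributed], [strident], [dorsal], [high], [back].
The target acquires /t/'s values for everything under Oral — [−nasal], [−labial], [+coronal], [+anterior], [−distributed], [−strident], [−dorsal] — while keeping its own [voice], [spread glottis], [constricted glottis], ….
This feature bundle is that of [d], so /itŋə/ surfaces as [itdə].

[itdə]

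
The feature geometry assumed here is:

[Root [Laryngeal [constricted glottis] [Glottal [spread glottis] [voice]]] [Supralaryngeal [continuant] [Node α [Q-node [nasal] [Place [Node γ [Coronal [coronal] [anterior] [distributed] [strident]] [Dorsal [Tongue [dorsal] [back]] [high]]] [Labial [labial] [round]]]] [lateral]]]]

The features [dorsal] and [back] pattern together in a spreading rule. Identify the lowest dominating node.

Tongue

[dorsal] lies under Tongue (below Supralaryngeal).
[back]: Root > Supralaryngeal > Node α > Q-node > Place > Node γ > Dorsal > Tongue > [back].
These paths first converge at Tongue; no daughter of Tongue dominates all 2 features, so Tongue is the minimal constituent.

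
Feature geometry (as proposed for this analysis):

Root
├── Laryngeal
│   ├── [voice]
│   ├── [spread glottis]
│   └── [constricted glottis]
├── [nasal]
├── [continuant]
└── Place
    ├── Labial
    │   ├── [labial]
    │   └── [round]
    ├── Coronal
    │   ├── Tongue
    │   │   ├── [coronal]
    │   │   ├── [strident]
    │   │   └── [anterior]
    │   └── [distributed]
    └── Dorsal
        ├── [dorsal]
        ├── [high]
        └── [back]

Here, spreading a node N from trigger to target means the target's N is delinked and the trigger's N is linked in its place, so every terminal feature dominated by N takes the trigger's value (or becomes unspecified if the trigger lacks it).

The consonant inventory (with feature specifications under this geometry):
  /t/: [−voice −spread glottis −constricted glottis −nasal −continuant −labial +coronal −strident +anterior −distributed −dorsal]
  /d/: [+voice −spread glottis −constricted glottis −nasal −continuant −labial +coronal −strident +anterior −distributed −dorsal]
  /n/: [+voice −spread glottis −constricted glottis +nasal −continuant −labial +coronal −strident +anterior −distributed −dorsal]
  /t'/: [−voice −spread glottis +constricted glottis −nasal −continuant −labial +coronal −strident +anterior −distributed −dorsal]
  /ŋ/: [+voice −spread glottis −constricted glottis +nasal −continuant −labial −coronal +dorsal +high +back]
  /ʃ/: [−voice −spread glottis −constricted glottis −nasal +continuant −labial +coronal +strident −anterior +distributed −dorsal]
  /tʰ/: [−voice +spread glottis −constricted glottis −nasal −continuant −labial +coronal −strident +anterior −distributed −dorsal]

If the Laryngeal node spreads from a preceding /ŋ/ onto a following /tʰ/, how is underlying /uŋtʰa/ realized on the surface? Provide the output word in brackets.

[uŋda]

The Laryngeal node dominates the terminals [voice], [spread glottis], [constricted glottis].
Spreading Laryngeal from /ŋ/ onto /tʰ/ replaces those values with /ŋ/'s: [+voice], [−spread glottis], [−constricted glottis]. Features outside Laryngeal ([nasal], [continuant], [labial], …) stay as in /tʰ/.
The resulting bundle matches /d/ in the inventory; substituting it for /tʰ/ gives [uŋda].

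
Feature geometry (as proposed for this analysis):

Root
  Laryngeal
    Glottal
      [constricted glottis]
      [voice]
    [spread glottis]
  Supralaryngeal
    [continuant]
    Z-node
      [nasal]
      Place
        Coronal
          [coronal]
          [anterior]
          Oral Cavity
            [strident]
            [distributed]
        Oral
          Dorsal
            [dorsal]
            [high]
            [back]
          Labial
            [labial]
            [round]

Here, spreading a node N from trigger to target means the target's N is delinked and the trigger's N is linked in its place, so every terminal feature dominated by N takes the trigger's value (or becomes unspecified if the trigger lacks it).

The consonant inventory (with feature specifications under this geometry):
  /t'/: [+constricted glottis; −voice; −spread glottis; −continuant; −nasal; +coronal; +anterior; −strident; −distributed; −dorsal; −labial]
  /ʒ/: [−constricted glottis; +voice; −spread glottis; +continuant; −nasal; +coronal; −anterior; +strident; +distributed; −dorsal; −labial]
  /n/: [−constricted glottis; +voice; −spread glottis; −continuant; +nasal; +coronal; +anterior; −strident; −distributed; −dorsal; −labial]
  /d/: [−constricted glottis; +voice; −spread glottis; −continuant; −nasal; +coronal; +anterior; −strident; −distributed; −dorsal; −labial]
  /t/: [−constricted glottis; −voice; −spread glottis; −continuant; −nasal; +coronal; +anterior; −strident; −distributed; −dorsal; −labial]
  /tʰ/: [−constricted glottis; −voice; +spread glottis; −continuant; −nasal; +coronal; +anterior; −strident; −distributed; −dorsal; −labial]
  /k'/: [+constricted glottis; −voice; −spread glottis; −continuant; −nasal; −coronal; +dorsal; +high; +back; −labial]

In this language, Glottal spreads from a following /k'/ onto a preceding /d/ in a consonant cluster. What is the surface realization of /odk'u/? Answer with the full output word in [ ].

[ot'k'u]

Glottal immediately or transitively dominates [constricted glottis], [voice].
Spreading Glottal from /k'/ onto /d/ replaces those values with /k'/'s: [+constricted glottis], [−voice]. Features outside Glottal ([spread glottis], [continuant], [nasal], …) stay as in /d/.
This feature bundle is that of [t'], so /odk'u/ surfaces as [ot'k'u].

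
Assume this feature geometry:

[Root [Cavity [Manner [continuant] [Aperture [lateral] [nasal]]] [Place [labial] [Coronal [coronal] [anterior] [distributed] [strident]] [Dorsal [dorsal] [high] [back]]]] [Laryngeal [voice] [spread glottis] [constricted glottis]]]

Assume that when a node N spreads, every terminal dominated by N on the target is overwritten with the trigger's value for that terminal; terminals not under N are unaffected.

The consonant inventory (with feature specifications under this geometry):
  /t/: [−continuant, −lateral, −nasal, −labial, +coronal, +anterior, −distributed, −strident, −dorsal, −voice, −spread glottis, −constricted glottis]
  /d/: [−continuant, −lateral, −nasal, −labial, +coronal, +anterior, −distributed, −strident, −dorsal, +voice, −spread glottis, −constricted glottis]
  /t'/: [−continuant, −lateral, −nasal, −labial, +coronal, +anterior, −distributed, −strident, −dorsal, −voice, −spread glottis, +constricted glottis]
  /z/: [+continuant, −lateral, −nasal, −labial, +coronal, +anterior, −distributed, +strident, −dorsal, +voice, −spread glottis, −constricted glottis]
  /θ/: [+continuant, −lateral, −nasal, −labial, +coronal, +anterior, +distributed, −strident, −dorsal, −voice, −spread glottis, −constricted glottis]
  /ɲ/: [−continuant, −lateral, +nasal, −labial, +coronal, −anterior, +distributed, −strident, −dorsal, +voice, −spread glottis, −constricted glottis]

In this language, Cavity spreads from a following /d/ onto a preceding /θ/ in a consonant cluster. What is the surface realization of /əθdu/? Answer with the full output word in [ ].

Terminals under Cavity in this geometry: [continuant], [lateral], [nasal], [labial], [coronal], [anterior], [distributed], [strident], [dorsal], [high], [back].
Spreading Cavity from /d/ onto /θ/ replaces those values with /d/'s: [−continuant], [−lateral], [−nasal], [−labial], [+coronal], [+anterior], [−distributed], [−strident], [−dorsal]. Features outside Cavity ([voice], [spread glottis], [constricted glottis]) stay as in /θ/.
Among the inventory, only /t/ has exactly this specification, giving the surface form [ətdu].

[ətdu]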